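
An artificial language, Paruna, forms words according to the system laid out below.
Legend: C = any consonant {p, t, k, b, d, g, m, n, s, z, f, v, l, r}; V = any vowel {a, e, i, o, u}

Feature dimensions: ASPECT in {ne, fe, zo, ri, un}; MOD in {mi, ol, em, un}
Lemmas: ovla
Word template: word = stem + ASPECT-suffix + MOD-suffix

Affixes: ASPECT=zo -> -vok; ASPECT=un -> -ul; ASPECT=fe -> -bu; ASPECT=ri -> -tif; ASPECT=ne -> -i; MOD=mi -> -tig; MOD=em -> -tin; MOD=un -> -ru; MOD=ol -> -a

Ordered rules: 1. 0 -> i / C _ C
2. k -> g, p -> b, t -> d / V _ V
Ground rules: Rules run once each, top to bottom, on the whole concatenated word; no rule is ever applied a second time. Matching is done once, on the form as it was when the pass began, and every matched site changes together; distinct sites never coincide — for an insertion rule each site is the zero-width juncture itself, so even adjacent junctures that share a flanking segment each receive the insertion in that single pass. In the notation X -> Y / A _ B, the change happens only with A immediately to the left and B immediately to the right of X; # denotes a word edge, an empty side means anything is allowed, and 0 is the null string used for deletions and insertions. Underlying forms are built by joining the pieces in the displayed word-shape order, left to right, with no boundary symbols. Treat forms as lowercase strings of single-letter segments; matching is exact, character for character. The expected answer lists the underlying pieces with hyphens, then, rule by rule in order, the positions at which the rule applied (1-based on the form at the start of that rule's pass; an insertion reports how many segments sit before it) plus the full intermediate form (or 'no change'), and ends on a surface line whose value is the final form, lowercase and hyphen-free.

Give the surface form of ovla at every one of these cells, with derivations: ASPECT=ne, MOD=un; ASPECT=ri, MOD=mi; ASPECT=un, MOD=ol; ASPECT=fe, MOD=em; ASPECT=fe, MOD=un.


cell ASPECT=ne, MOD=un:
underlying: ovla-i-ru
1. 0 -> i / C _ C: inserts after position(s) 2: ovilairu
2. k -> g, p -> b, t -> d / V _ V: no change
surface: ovilairu

cell ASPECT=ri, MOD=mi:
underlying: ovla-tif-tig
1. 0 -> i / C _ C: inserts after position(s) 2, 7: ovilatifitig
2. k -> g, p -> b, t -> d / V _ V: fires at position(s) 6, 10: oviladifidig
surface: oviladifidig

cell ASPECT=un, MOD=ol:
underlying: ovla-ul-a
1. 0 -> i / C _ C: inserts after position(s) 2: ovilaula
2. k -> g, p -> b, t -> d / V _ V: no change
surface: ovilaula

cell ASPECT=fe, MOD=em:
underlying: ovla-bu-tin
1. 0 -> i / C _ C: inserts after position(s) 2: ovilabutin
2. k -> g, p -> b, t -> d / V _ V: fires at position(s) 8: ovilabudin
surface: ovilabudin

cell ASPECT=fe, MOD=un:
underlying: ovla-bu-ru
1. 0 -> i / C _ C: inserts after position(s) 2: ovilaburu
2. k -> g, p -> b, t -> d / V _ V: no change
surface: ovilaburu


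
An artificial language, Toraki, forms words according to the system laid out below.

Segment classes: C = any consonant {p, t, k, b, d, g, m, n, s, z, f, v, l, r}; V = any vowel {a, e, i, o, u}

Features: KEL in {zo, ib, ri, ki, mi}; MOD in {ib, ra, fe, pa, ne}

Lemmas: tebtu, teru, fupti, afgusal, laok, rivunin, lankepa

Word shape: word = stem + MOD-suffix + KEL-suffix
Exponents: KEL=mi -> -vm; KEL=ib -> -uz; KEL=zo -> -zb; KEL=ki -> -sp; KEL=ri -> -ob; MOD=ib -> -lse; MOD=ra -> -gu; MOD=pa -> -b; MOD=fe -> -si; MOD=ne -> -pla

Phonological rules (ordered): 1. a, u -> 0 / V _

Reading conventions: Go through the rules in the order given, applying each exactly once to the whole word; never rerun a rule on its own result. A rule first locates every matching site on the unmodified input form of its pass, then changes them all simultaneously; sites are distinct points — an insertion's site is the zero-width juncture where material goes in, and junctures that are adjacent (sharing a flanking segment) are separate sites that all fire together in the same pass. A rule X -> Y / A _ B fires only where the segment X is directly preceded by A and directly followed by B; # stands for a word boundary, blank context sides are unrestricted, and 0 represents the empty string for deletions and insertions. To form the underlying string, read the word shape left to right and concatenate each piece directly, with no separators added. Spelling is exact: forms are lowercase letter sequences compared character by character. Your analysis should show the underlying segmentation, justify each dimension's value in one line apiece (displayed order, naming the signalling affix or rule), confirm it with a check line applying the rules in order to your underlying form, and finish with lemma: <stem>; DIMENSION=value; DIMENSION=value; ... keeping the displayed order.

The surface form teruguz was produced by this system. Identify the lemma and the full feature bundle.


underlying: teru-gu-uz
KEL=ib - signalled by the affix -uz
MOD=ra - signalled by the affix -gu
check: teruguuz -> teruguz
lemma: teru; KEL=ib; MOD=ra


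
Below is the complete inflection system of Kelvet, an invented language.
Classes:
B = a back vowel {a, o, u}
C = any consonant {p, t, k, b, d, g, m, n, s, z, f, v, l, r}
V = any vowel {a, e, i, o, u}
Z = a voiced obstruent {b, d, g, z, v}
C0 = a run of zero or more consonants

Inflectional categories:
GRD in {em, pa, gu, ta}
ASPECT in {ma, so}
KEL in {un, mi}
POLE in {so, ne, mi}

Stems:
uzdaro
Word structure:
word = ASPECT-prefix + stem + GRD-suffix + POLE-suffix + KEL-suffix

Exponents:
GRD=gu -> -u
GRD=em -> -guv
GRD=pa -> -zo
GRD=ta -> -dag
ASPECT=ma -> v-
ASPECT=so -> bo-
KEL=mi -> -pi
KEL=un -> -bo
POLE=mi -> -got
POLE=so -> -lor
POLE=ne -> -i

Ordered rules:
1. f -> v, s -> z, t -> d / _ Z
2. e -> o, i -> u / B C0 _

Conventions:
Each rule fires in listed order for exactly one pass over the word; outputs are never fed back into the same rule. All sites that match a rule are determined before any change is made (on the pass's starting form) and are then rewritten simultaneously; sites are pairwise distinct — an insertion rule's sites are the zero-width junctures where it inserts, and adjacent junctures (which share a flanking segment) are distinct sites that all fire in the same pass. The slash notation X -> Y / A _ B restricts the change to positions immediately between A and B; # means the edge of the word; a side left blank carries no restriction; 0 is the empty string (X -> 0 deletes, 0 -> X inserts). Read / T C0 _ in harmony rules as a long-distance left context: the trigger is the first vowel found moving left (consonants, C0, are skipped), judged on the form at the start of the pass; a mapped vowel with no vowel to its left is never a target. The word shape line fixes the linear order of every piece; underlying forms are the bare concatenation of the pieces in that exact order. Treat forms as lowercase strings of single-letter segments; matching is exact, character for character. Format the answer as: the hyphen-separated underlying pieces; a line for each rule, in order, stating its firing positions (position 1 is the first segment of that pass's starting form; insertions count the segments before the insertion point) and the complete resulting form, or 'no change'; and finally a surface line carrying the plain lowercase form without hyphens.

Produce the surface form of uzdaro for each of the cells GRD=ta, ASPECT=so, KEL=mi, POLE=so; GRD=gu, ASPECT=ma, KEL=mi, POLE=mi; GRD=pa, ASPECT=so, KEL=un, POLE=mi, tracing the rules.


cell GRD=ta, ASPECT=so, KEL=mi, POLE=so:
underlying: bo-uzdaro-dag-lor-pi
1. f -> v, s -> z, t -> d / _ Z: no change
2. e -> o, i -> u / B C0 _: fires at position(s) 16: bouzdarodaglorpu
surface: bouzdarodaglorpu

cell GRD=gu, ASPECT=ma, KEL=mi, POLE=mi:
underlying: v-uzdaro-u-got-pi
1. f -> v, s -> z, t -> d / _ Z: no change
2. e -> o, i -> u / B C0 _: fires at position(s) 13: vuzdarougotpu
surface: vuzdarougotpu

cell GRD=pa, ASPECT=so, KEL=un, POLE=mi:
underlying: bo-uzdaro-zo-got-bo
1. f -> v, s -> z, t -> d / _ Z: fires at position(s) 13: bouzdarozogodbo
2. e -> o, i -> u / B C0 _: no change
surface: bouzdarozogodbo


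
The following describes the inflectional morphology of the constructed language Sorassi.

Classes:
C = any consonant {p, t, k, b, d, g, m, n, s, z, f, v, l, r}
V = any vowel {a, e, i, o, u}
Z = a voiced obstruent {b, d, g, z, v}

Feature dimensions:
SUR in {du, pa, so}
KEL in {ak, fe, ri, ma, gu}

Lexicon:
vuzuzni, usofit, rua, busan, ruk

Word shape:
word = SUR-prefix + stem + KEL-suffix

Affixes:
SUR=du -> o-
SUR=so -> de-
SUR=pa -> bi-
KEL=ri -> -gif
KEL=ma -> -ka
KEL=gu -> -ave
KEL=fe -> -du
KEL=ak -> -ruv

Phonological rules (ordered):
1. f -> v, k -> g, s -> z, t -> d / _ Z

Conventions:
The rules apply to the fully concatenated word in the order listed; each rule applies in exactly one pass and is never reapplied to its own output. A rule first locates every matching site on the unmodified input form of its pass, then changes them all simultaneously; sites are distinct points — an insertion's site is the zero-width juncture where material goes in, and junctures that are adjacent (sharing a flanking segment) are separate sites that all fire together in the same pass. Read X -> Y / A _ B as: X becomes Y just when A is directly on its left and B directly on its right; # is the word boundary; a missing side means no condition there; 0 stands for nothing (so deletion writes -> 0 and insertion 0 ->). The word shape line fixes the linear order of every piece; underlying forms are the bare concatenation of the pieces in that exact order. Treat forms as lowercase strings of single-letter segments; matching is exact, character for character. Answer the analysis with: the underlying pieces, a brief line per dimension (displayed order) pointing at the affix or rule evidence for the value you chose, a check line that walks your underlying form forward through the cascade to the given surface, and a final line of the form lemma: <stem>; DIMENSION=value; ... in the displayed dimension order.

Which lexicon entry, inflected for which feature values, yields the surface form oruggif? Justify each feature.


underlying: o-ruk-gif
SUR=du - signalled by the affix o-
KEL=ri - signalled by the affix -gif
check: orukgif -> oruggif
lemma: ruk; SUR=du; KEL=ri


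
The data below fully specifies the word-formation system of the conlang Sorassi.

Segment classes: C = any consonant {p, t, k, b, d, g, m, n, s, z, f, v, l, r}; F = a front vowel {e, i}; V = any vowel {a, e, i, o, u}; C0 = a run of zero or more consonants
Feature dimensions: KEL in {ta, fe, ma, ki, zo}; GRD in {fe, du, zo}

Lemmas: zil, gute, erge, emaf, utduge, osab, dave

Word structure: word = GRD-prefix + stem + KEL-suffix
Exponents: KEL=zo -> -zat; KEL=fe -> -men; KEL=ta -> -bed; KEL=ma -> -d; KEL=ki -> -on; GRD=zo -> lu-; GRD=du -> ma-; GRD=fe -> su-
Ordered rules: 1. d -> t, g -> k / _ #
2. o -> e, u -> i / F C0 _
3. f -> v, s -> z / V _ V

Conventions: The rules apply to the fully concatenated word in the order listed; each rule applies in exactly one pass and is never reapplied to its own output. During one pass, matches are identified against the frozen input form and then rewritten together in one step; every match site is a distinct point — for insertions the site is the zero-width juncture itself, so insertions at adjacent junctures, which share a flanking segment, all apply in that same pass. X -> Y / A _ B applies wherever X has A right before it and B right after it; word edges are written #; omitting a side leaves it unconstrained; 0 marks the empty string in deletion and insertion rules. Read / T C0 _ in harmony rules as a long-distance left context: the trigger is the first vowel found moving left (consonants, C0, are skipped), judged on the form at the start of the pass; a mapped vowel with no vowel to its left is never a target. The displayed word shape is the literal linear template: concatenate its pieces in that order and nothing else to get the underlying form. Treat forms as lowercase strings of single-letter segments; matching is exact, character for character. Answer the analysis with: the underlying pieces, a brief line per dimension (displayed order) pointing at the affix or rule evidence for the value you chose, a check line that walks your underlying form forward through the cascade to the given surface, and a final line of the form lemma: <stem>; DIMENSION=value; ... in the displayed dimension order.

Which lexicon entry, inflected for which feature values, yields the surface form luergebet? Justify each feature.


underlying: lu-erge-bed
KEL=ta - signalled by the affix -bed
GRD=zo - signalled by the affix lu-
check: luergebed -> luergebet -> luergebet -> luergebet
lemma: erge; KEL=ta; GRD=zo


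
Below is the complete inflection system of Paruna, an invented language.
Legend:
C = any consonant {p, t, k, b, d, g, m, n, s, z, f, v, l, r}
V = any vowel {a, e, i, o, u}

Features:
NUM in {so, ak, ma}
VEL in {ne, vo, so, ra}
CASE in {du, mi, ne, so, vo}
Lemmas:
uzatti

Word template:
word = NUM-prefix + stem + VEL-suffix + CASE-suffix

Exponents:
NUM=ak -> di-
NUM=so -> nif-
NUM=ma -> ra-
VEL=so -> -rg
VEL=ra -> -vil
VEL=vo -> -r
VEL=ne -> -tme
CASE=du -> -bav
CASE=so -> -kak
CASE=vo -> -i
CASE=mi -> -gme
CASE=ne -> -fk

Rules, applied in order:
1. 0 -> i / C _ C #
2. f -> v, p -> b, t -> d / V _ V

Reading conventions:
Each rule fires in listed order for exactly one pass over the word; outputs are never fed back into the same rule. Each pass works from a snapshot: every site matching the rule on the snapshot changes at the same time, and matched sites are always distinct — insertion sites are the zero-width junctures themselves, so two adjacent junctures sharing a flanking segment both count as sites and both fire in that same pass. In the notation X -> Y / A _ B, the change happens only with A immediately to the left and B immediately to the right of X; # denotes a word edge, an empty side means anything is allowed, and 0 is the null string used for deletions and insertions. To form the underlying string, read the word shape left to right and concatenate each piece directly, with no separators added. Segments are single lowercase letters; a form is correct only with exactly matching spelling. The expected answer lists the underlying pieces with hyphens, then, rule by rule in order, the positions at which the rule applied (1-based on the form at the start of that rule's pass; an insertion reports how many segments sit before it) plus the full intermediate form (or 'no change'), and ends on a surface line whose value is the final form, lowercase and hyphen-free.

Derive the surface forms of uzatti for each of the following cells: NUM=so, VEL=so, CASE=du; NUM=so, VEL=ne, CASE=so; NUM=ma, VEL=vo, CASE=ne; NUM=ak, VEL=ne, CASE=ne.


cell NUM=so, VEL=so, CASE=du:
underlying: nif-uzatti-rg-bav
1. 0 -> i / C _ C #: no change
2. f -> v, p -> b, t -> d / V _ V: fires at position(s) 3: nivuzattirgbav
surface: nivuzattirgbav

cell NUM=so, VEL=ne, CASE=so:
underlying: nif-uzatti-tme-kak
1. 0 -> i / C _ C #: no change
2. f -> v, p -> b, t -> d / V _ V: fires at position(s) 3: nivuzattitmekak
surface: nivuzattitmekak

cell NUM=ma, VEL=vo, CASE=ne:
underlying: ra-uzatti-r-fk
1. 0 -> i / C _ C #: inserts after position(s) 10: rauzattirfik
2. f -> v, p -> b, t -> d / V _ V: no change
surface: rauzattirfik

cell NUM=ak, VEL=ne, CASE=ne:
underlying: di-uzatti-tme-fk
1. 0 -> i / C _ C #: inserts after position(s) 12: diuzattitmefik
2. f -> v, p -> b, t -> d / V _ V: fires at position(s) 12: diuzattitmevik
surface: diuzattitmevik


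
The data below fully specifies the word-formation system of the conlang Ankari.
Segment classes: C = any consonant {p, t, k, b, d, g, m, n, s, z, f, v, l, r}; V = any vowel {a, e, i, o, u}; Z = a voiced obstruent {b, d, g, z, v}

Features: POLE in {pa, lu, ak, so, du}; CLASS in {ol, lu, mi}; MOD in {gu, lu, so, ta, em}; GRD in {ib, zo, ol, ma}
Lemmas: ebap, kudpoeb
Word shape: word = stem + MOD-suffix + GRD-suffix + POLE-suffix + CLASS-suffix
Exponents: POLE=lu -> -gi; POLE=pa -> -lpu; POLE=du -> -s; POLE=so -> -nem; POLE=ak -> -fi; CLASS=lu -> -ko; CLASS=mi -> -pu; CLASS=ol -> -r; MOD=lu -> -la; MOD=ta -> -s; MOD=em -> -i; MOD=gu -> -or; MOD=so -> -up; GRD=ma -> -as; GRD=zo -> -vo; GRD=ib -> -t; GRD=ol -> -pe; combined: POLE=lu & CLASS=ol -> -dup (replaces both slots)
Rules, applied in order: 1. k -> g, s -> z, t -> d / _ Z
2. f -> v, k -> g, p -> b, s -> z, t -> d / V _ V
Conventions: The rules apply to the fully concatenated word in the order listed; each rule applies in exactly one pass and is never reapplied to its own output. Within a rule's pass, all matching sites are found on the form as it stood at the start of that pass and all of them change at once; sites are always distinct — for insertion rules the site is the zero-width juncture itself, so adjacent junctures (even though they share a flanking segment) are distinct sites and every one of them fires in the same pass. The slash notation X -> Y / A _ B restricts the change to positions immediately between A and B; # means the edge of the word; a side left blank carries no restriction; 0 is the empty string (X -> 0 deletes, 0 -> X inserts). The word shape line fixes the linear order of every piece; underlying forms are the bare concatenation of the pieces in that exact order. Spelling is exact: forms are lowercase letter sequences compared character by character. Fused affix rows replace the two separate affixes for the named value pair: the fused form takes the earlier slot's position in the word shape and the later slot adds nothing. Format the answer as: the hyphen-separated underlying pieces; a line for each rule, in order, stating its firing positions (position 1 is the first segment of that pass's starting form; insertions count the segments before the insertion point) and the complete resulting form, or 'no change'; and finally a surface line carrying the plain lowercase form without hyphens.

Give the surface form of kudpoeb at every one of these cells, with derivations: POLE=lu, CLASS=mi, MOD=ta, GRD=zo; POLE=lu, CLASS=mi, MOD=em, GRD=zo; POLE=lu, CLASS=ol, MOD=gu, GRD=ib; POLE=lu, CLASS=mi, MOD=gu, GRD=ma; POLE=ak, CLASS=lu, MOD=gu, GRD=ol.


cell POLE=lu, CLASS=mi, MOD=ta, GRD=zo:
underlying: kudpoeb-s-vo-gi-pu
1. k -> g, s -> z, t -> d / _ Z: fires at position(s) 8: kudpoebzvogipu
2. f -> v, k -> g, p -> b, s -> z, t -> d / V _ V: fires at position(s) 13: kudpoebzvogibu
surface: kudpoebzvogibu

cell POLE=lu, CLASS=mi, MOD=em, GRD=zo:
underlying: kudpoeb-i-vo-gi-pu
1. k -> g, s -> z, t -> d / _ Z: no change
2. f -> v, k -> g, p -> b, s -> z, t -> d / V _ V: fires at position(s) 13: kudpoebivogibu
surface: kudpoebivogibu

cell POLE=lu, CLASS=ol, MOD=gu, GRD=ib:
underlying: kudpoeb-or-t-dup
1. k -> g, s -> z, t -> d / _ Z: fires at position(s) 10: kudpoeborddup
2. f -> v, k -> g, p -> b, s -> z, t -> d / V _ V: no change
surface: kudpoeborddup

cell POLE=lu, CLASS=mi, MOD=gu, GRD=ma:
underlying: kudpoeb-or-as-gi-pu
1. k -> g, s -> z, t -> d / _ Z: fires at position(s) 11: kudpoeborazgipu
2. f -> v, k -> g, p -> b, s -> z, t -> d / V _ V: fires at position(s) 14: kudpoeborazgibu
surface: kudpoeborazgibu

cell POLE=ak, CLASS=lu, MOD=gu, GRD=ol:
underlying: kudpoeb-or-pe-fi-ko
1. k -> g, s -> z, t -> d / _ Z: no change
2. f -> v, k -> g, p -> b, s -> z, t -> d / V _ V: fires at position(s) 12, 14: kudpoeborpevigo
surface: kudpoeborpevigo


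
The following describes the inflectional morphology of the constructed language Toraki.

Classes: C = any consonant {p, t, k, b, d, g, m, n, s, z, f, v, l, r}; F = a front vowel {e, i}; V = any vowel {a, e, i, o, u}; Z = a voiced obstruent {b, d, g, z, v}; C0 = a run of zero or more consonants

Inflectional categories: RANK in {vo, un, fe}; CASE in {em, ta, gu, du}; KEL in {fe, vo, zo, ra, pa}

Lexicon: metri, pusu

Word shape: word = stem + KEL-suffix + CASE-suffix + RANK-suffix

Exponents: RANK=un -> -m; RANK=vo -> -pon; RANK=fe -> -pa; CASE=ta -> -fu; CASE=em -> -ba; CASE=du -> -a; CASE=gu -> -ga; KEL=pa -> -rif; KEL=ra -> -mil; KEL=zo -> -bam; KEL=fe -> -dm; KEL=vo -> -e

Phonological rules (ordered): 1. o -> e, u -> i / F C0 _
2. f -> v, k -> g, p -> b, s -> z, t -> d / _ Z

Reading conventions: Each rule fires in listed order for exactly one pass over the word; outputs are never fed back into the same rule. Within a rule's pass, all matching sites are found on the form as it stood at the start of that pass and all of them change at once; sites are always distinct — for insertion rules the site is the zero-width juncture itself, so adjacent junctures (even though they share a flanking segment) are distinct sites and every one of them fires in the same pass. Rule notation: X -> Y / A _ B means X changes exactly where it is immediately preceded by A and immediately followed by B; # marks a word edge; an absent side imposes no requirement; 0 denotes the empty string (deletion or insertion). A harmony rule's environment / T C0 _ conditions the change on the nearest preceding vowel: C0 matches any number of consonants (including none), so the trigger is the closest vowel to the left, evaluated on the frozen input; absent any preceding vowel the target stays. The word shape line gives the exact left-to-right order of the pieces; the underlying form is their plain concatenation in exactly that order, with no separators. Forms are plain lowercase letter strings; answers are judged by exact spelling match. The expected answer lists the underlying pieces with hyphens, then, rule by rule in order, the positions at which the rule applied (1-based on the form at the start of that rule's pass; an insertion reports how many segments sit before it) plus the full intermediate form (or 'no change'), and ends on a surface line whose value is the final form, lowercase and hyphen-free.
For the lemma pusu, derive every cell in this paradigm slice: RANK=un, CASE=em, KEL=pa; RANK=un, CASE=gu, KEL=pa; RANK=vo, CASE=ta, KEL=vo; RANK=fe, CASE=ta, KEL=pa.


cell RANK=un, CASE=em, KEL=pa:
underlying: pusu-rif-ba-m
1. o -> e, u -> i / F C0 _: no change
2. f -> v, k -> g, p -> b, s -> z, t -> d / _ Z: fires at position(s) 7: pusurivbam
surface: pusurivbam

cell RANK=un, CASE=gu, KEL=pa:
underlying: pusu-rif-ga-m
1. o -> e, u -> i / F C0 _: no change
2. f -> v, k -> g, p -> b, s -> z, t -> d / _ Z: fires at position(s) 7: pusurivgam
surface: pusurivgam

cell RANK=vo, CASE=ta, KEL=vo:
underlying: pusu-e-fu-pon
1. o -> e, u -> i / F C0 _: fires at position(s) 7: pusuefipon
2. f -> v, k -> g, p -> b, s -> z, t -> d / _ Z: no change
surface: pusuefipon

cell RANK=fe, CASE=ta, KEL=pa:
underlying: pusu-rif-fu-pa
1. o -> e, u -> i / F C0 _: fires at position(s) 9: pusuriffipa
2. f -> v, k -> g, p -> b, s -> z, t -> d / _ Z: no change
surface: pusuriffipa


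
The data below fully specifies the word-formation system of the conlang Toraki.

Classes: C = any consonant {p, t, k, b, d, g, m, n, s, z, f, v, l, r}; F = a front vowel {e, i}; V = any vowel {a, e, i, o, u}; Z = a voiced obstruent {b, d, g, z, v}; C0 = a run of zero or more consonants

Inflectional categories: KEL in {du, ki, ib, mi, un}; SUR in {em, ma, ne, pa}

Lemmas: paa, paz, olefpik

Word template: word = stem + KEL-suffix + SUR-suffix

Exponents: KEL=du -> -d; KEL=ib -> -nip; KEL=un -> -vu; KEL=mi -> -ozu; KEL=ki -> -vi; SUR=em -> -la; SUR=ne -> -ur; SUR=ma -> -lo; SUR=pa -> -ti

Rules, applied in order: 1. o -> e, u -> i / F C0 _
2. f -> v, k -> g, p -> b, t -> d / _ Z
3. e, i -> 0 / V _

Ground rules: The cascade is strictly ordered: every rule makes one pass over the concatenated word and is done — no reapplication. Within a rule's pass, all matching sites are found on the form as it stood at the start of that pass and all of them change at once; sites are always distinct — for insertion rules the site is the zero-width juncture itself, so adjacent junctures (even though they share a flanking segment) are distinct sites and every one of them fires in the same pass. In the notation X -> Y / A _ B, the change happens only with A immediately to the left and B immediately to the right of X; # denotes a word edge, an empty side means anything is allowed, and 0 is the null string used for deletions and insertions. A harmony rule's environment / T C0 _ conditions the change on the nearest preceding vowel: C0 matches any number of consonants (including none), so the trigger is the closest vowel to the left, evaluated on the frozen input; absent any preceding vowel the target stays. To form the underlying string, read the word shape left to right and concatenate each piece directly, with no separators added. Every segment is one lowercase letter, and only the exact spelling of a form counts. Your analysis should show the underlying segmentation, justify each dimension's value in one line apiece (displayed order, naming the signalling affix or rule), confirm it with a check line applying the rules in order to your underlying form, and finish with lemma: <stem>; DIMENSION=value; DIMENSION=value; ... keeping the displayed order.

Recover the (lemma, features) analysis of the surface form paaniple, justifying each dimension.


underlying: paa-nip-lo
KEL=ib - signalled by the affix -nip
SUR=ma - signalled by the affix -lo
check: paaniplo -> paaniple -> paaniple -> paaniple
lemma: paa; KEL=ib; SUR=ma


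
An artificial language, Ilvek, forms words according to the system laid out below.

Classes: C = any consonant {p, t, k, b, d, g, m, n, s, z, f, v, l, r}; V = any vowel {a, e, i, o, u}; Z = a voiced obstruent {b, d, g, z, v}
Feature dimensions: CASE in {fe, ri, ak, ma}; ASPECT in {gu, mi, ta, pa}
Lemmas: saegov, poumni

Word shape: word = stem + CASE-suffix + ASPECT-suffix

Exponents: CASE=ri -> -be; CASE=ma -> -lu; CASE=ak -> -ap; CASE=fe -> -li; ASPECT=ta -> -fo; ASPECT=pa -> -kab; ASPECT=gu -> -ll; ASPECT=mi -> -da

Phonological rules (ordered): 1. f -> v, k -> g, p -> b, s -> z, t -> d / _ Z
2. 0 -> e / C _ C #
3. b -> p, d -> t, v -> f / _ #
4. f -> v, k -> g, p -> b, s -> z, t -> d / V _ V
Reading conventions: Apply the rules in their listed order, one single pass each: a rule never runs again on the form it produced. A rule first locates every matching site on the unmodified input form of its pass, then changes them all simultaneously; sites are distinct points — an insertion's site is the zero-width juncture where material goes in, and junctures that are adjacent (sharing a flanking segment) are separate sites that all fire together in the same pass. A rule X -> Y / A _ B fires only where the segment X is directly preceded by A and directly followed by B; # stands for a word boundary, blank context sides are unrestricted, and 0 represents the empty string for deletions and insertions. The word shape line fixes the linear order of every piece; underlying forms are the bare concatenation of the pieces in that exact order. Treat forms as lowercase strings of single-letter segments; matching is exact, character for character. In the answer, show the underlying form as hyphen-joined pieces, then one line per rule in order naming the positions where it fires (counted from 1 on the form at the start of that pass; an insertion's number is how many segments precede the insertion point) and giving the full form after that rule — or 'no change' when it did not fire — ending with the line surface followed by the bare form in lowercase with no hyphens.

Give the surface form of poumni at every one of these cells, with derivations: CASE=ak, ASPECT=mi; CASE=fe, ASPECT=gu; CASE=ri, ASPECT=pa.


cell CASE=ak, ASPECT=mi:
underlying: poumni-ap-da
1. f -> v, k -> g, p -> b, s -> z, t -> d / _ Z: fires at position(s) 8: poumniabda
2. 0 -> e / C _ C #: no change
3. b -> p, d -> t, v -> f / _ #: no change
4. f -> v, k -> g, p -> b, s -> z, t -> d / V _ V: no change
surface: poumniabda

cell CASE=fe, ASPECT=gu:
underlying: poumni-li-ll
1. f -> v, k -> g, p -> b, s -> z, t -> d / _ Z: no change
2. 0 -> e / C _ C #: inserts after position(s) 9: poumnililel
3. b -> p, d -> t, v -> f / _ #: no change
4. f -> v, k -> g, p -> b, s -> z, t -> d / V _ V: no change
surface: poumnililel

cell CASE=ri, ASPECT=pa:
underlying: poumni-be-kab
1. f -> v, k -> g, p -> b, s -> z, t -> d / _ Z: no change
2. 0 -> e / C _ C #: no change
3. b -> p, d -> t, v -> f / _ #: fires at position(s) 11: poumnibekap
4. f -> v, k -> g, p -> b, s -> z, t -> d / V _ V: fires at position(s) 9: poumnibegap
surface: poumnibegap


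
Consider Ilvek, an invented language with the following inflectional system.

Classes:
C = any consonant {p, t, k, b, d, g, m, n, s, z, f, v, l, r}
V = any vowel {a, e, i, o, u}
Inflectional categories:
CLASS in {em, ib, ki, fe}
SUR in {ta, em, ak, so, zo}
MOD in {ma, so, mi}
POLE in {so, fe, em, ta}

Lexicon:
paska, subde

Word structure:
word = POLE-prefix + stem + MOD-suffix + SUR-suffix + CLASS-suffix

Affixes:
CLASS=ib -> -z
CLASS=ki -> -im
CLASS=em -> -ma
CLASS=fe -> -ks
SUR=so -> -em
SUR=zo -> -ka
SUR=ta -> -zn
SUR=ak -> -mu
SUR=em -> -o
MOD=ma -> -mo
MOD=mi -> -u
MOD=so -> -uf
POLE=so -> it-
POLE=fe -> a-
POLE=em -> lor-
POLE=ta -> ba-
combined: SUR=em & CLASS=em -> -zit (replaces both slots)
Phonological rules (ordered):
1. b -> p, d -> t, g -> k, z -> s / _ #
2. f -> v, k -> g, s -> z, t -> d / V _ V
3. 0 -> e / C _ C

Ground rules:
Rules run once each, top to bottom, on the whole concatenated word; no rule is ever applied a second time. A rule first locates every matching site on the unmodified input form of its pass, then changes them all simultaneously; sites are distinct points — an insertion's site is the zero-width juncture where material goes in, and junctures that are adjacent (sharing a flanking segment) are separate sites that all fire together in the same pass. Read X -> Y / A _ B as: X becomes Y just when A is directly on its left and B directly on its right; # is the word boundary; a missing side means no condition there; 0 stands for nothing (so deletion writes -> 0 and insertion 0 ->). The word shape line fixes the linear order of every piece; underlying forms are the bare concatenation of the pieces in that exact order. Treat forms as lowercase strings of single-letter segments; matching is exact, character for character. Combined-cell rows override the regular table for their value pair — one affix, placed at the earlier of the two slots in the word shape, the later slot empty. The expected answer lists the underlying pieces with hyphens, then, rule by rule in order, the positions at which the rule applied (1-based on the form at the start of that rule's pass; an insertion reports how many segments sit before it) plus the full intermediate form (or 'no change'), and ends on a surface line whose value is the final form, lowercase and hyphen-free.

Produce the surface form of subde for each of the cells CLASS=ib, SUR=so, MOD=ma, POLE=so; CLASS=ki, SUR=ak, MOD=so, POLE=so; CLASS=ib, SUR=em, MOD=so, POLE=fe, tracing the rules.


cell CLASS=ib, SUR=so, MOD=ma, POLE=so:
underlying: it-subde-mo-em-z
1. b -> p, d -> t, g -> k, z -> s / _ #: fires at position(s) 12: itsubdemoems
2. f -> v, k -> g, s -> z, t -> d / V _ V: no change
3. 0 -> e / C _ C: inserts after position(s) 2, 5, 11: itesubedemoemes
surface: itesubedemoemes

cell CLASS=ki, SUR=ak, MOD=so, POLE=so:
underlying: it-subde-uf-mu-im
1. b -> p, d -> t, g -> k, z -> s / _ #: no change
2. f -> v, k -> g, s -> z, t -> d / V _ V: no change
3. 0 -> e / C _ C: inserts after position(s) 2, 5, 9: itesubedeufemuim
surface: itesubedeufemuim

cell CLASS=ib, SUR=em, MOD=so, POLE=fe:
underlying: a-subde-uf-o-z
1. b -> p, d -> t, g -> k, z -> s / _ #: fires at position(s) 10: asubdeufos
2. f -> v, k -> g, s -> z, t -> d / V _ V: fires at position(s) 2, 8: azubdeuvos
3. 0 -> e / C _ C: inserts after position(s) 4: azubedeuvos
surface: azubedeuvos


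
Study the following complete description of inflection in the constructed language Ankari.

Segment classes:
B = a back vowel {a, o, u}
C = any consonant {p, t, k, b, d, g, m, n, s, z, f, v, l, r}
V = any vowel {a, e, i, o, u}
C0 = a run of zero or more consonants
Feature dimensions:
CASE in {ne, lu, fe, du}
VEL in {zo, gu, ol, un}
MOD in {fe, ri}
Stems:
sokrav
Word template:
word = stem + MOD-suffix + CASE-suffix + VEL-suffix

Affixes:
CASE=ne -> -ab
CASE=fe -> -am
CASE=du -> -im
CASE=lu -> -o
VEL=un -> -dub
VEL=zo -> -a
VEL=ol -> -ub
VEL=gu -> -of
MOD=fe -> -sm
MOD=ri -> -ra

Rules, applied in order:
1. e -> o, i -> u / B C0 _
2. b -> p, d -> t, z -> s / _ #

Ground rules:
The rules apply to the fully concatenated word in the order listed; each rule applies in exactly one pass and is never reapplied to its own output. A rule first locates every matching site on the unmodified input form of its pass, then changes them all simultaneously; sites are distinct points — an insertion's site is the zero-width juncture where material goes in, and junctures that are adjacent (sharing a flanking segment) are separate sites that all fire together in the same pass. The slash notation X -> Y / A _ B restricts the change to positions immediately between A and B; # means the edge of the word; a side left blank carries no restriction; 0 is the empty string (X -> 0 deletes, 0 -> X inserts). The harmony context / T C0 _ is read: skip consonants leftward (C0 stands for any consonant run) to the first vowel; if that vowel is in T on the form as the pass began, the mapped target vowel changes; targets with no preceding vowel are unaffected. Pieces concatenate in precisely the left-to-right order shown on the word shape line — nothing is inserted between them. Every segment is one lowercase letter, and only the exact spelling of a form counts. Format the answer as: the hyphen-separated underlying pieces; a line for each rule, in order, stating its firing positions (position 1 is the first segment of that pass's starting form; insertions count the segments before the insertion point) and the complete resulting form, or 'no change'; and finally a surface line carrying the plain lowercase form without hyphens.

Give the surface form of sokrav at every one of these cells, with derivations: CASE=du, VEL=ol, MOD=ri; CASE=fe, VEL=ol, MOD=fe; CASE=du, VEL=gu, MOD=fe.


cell CASE=du, VEL=ol, MOD=ri:
underlying: sokrav-ra-im-ub
1. e -> o, i -> u / B C0 _: fires at position(s) 9: sokravraumub
2. b -> p, d -> t, z -> s / _ #: fires at position(s) 12: sokravraumup
surface: sokravraumup

cell CASE=fe, VEL=ol, MOD=fe:
underlying: sokrav-sm-am-ub
1. e -> o, i -> u / B C0 _: no change
2. b -> p, d -> t, z -> s / _ #: fires at position(s) 12: sokravsmamup
surface: sokravsmamup

cell CASE=du, VEL=gu, MOD=fe:
underlying: sokrav-sm-im-of
1. e -> o, i -> u / B C0 _: fires at position(s) 9: sokravsmumof
2. b -> p, d -> t, z -> s / _ #: no change
surface: sokravsmumof


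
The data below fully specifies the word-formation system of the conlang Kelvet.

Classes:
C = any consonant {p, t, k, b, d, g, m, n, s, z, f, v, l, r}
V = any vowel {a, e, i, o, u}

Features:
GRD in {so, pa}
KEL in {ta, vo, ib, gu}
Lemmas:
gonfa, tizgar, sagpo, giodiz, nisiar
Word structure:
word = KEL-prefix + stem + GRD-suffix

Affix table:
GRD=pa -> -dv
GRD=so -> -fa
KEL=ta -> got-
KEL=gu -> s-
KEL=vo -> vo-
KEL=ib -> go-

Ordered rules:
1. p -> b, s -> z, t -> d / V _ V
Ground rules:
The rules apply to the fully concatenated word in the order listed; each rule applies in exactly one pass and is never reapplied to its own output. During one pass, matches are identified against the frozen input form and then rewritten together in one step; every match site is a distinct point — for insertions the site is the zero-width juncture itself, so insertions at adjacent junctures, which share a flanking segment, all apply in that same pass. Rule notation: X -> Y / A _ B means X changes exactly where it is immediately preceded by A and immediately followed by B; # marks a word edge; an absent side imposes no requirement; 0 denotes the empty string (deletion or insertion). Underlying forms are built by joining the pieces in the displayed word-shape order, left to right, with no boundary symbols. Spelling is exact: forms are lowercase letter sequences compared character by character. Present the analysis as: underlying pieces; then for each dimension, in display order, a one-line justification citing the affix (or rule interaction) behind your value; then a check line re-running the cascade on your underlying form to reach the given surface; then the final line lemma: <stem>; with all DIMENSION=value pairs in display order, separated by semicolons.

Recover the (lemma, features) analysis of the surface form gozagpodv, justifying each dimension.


underlying: go-sagpo-dv
GRD=pa - signalled by the affix -dv
KEL=ib - signalled by the affix go-
check: gosagpodv -> gozagpodv
lemma: sagpo; GRD=pa; KEL=ib


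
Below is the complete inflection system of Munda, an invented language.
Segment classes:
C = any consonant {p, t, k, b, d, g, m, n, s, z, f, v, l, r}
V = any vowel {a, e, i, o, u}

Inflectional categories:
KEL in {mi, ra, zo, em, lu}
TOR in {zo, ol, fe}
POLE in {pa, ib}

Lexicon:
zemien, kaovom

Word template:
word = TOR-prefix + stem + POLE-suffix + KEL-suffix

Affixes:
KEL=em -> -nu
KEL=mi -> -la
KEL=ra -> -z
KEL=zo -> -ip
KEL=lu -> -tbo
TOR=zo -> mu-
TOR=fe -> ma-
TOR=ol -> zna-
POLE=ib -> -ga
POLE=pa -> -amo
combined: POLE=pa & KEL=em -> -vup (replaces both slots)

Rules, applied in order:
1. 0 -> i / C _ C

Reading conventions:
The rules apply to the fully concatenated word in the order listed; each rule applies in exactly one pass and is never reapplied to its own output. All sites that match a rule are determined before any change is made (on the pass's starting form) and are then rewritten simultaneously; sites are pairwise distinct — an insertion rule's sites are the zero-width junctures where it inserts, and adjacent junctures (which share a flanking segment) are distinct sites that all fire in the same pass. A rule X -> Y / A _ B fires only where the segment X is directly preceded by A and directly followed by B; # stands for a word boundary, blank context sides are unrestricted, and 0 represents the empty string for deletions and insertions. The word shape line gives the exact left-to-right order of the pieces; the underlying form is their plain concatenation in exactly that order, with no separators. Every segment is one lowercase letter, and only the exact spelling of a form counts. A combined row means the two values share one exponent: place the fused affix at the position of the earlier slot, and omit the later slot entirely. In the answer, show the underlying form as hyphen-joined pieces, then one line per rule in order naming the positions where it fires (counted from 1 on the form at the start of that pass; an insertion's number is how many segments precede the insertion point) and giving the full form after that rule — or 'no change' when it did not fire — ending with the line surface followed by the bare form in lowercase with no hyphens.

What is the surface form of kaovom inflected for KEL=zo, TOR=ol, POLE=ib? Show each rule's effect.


underlying: zna-kaovom-ga-ip
1. 0 -> i / C _ C: inserts after position(s) 1, 9: zinakaovomigaip
surface: zinakaovomigaip


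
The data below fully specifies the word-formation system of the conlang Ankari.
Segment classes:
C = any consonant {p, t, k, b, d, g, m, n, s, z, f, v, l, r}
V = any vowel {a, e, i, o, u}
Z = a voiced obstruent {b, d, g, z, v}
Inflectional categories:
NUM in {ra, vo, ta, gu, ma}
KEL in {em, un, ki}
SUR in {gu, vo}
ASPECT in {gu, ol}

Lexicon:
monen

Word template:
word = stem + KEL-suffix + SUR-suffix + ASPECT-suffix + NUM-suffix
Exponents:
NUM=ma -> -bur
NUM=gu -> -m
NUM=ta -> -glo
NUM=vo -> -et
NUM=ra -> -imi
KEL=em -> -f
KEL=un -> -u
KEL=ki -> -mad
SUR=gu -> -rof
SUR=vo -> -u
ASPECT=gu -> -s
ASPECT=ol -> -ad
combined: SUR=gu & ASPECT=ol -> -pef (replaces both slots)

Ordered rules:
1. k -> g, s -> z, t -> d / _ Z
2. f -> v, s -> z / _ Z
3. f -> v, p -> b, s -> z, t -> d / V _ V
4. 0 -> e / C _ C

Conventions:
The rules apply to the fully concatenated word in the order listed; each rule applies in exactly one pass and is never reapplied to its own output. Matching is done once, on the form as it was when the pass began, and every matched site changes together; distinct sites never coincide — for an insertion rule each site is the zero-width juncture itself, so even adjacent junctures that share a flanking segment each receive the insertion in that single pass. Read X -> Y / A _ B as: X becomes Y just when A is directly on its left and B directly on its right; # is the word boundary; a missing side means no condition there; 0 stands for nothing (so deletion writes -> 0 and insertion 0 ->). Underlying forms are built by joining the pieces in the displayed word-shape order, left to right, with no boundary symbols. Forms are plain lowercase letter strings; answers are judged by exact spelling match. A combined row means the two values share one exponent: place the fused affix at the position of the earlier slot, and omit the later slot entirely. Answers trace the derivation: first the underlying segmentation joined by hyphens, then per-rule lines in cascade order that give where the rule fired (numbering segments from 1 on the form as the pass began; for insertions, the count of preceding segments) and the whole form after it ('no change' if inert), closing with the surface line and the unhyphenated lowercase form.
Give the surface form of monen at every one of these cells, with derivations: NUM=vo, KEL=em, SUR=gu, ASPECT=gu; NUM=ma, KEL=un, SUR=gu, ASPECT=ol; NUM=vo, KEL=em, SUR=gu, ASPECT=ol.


cell NUM=vo, KEL=em, SUR=gu, ASPECT=gu:
underlying: monen-f-rof-s-et
1. k -> g, s -> z, t -> d / _ Z: no change
2. f -> v, s -> z / _ Z: no change
3. f -> v, p -> b, s -> z, t -> d / V _ V: no change
4. 0 -> e / C _ C: inserts after position(s) 5, 6, 9: moneneferofeset
surface: moneneferofeset

cell NUM=ma, KEL=un, SUR=gu, ASPECT=ol:
underlying: monen-u-pef-bur
1. k -> g, s -> z, t -> d / _ Z: no change
2. f -> v, s -> z / _ Z: fires at position(s) 9: monenupevbur
3. f -> v, p -> b, s -> z, t -> d / V _ V: fires at position(s) 7: monenubevbur
4. 0 -> e / C _ C: inserts after position(s) 9: monenubevebur
surface: monenubevebur

cell NUM=vo, KEL=em, SUR=gu, ASPECT=ol:
underlying: monen-f-pef-et
1. k -> g, s -> z, t -> d / _ Z: no change
2. f -> v, s -> z / _ Z: no change
3. f -> v, p -> b, s -> z, t -> d / V _ V: fires at position(s) 9: monenfpevet
4. 0 -> e / C _ C: inserts after position(s) 5, 6: monenefepevet
surface: monenefepevet
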